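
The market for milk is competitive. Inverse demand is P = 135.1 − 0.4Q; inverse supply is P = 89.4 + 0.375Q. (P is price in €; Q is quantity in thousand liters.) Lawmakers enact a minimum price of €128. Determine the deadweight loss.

Competitive equilibrium: 135.1 − 0.4Q = 89.4 + 0.375Q → Q* = 58.9677, P* = 111.5129.
At the floor P = 128, quantity demanded = (135.1 − 128)/0.4 = 17.75.
Sellers' marginal cost at Q' = 17.75: 89.4 + 0.375·17.75 = 96.0563.
ΔQ = 58.9677 − 17.75 = 41.2177; wedge = 128 − 96.0563 = 31.9437.
Welfare loss = ½ × 41.2177 × 31.9437 = €658.32 thousand.

€658.32 thousand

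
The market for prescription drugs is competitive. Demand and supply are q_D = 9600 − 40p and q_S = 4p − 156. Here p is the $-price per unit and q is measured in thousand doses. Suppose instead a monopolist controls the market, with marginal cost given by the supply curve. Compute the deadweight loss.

$510.11 thousand

In inverse form: demand p = 240 − 0.025q, supply p = 39 + 0.25q.
Competitive equilibrium: 240 − 0.025q = 39 + 0.25q → q* = 730.9091, p* = 221.7273.
Marginal revenue: MR = 240 − 0.05q. Set MR = MC: 240 − 0.05q = 39 + 0.25q → q_m = 670.
Price p_m = 240 − 0.025·670 = 223.25; MC(q_m) = 39 + 0.25·670 = 206.5.
Competitive q* = 730.9091, so Δq = 60.9091; wedge = 223.25 − 206.5 = 16.75.
The triangle = ½ × 60.9091 × 16.75 = $510.11 thousand.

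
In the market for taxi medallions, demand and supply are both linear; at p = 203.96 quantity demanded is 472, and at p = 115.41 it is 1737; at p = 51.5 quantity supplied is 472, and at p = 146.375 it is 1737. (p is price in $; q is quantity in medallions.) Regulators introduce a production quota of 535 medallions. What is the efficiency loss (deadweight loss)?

$70834.67

Demand slope = (115.41 − 203.96)/(1737 − 472) = −0.07, so p = 237 − 0.07q.
Supply slope = (146.375 − 51.5)/(1737 − 472) = 0.075, so p = 16.1 + 0.075q.
Competitive equilibrium: 237 − 0.07q = 16.1 + 0.075q → q* = 1523.44828, p* = 130.35862.
At q = 535: demand price = 237 − 0.07·535 = 199.55; supply price = 16.1 + 0.075·535 = 56.225.
Δq = 1523.44828 − 535 = 988.44828; wedge = 199.55 − 56.225 = 143.325.
The triangle = ½ × 988.44828 × 143.325 = $70834.67.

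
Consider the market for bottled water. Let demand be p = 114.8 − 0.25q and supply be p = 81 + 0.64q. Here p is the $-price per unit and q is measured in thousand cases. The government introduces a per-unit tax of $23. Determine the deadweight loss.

$297.19 thousand

Competitive equilibrium: 114.8 − 0.25q = 81 + 0.64q → q* = 37.9775, p* = 105.3056.
With the tax, the buyer price exceeds the seller price by 23: (114.8 − 0.25q) − (81 + 0.64q) = 23 → q' = 12.1348.
Δq = 37.9775 − 12.1348 = 25.8427; the wedge equals the tax, 23.
The triangle = ½ × 25.8427 × 23 = $297.19 thousand.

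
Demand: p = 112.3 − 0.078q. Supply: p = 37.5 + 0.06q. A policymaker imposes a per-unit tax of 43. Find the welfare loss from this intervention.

6699.28

Competitive equilibrium: 112.3 − 0.078q = 37.5 + 0.06q → q* = 542.029, p* = 70.0217.
With the tax, the buyer price exceeds the seller price by 43: (112.3 − 0.078q) − (37.5 + 0.06q) = 43 → q' = 230.4348.
Δq = 542.029 − 230.4348 = 311.5942; the wedge equals the tax, 43.
Welfare loss = ½ × 311.5942 × 43 = 6699.28.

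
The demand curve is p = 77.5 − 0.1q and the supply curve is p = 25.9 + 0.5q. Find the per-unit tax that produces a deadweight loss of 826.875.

31.5

Competitive equilibrium: 77.5 − 0.1q = 25.9 + 0.5q → q* = 86, p* = 68.9.
A tax t gives Δq = t/0.6 and wedge t, so DWL = t²/1.2.
t²/1.2 = 826.875 → t² = 992.25 → t = 31.5.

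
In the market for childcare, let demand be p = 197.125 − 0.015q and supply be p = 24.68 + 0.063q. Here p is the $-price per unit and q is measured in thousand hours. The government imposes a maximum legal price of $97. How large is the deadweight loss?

$44060.24 thousand

Competitive equilibrium: 197.125 − 0.015q = 24.68 + 0.063q → q* = 2210.83333, p* = 163.9625.
At the ceiling p = 97, quantity supplied = (97 − 24.68)/0.063 = 1147.93651.
Willingness to pay at q' = 1147.93651: 197.125 − 0.015·1147.93651 = 179.90595.
Δq = 2210.83333 − 1147.93651 = 1062.89682; wedge = 179.90595 − 97 = 82.90595.
Deadweight loss = ½ × 1062.89682 × 82.90595 = $44060.24 thousand.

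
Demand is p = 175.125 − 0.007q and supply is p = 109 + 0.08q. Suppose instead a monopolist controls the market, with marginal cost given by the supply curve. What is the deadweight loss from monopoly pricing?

139.35

Competitive equilibrium: 175.125 − 0.007q = 109 + 0.08q → q* = 760.05747, p* = 169.8046.
Marginal revenue: MR = 175.125 − 0.014q. Set MR = MC: 175.125 − 0.014q = 109 + 0.08q → q_m = 703.45745.
Price p_m = 175.125 − 0.007·703.45745 = 170.2008; MC(q_m) = 109 + 0.08·703.45745 = 165.2766.
Competitive q* = 760.05747, so Δq = 56.60002; wedge = 170.2008 − 165.2766 = 4.9242.
Deadweight loss = ½ × 56.60002 × 4.9242 = 139.35.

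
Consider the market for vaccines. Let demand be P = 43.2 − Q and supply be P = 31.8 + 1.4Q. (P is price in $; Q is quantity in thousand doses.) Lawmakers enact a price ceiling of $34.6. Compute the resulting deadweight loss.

Competitive equilibrium: 43.2 − Q = 31.8 + 1.4Q → Q* = 4.75, P* = 38.45.
At the ceiling P = 34.6, quantity supplied = (34.6 − 31.8)/1.4 = 2.
Willingness to pay at Q' = 2: 43.2 − 1·2 = 41.2.
ΔQ = 4.75 − 2 = 2.75; wedge = 41.2 − 34.6 = 6.6.
Welfare loss = ½ × 2.75 × 6.6 = $9.075 thousand.

$9.075 thousand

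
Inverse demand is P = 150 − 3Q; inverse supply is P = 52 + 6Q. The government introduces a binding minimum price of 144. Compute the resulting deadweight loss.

Competitive equilibrium: 150 − 3Q = 52 + 6Q → Q* = 10.8889, P* = 117.3333.
At the floor P = 144, quantity demanded = (150 − 144)/3 = 2.
Sellers' marginal cost at Q' = 2: 52 + 6·2 = 64.
ΔQ = 10.8889 − 2 = 8.8889; wedge = 144 − 64 = 80.
The triangle = ½ × 8.8889 × 80 = 355.56.

355.56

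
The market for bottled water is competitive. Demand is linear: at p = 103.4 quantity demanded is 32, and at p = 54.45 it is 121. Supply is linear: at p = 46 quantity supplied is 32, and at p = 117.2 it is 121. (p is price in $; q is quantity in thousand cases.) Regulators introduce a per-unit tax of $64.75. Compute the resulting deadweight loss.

Demand slope = (54.45 − 103.4)/(121 − 32) = −0.55, so p = 121 − 0.55q.
Supply slope = (117.2 − 46)/(121 − 32) = 0.8, so p = 20.4 + 0.8q.
Competitive equilibrium: 121 − 0.55q = 20.4 + 0.8q → q* = 74.5185, p* = 80.0148.
With the tax, the buyer price exceeds the seller price by 64.75: (121 − 0.55q) − (20.4 + 0.8q) = 64.75 → q' = 26.5556.
Δq = 74.5185 − 26.5556 = 47.9629; the wedge equals the tax, 64.75.
Welfare loss = ½ × 47.9629 × 64.75 = $1552.80 thousand.

$1552.80 thousand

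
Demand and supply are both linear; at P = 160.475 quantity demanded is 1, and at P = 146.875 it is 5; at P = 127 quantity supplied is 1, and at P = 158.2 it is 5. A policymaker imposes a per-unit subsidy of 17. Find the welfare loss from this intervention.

12.90

Demand slope = (146.875 − 160.475)/(5 − 1) = −3.4, so P = 163.875 − 3.4Q.
Supply slope = (158.2 − 127)/(5 − 1) = 7.8, so P = 119.2 + 7.8Q.
Competitive equilibrium: 163.875 − 3.4Q = 119.2 + 7.8Q → Q* = 3.9888, P* = 150.3129.
The subsidy lowers effective supply by 17: P = 102.2 + 7.8Q.
New quantity: 163.875 − 3.4Q = 102.2 + 7.8Q → Q' = 5.5067.
Overproduction ΔQ = 5.5067 − 3.9888 = 1.5179; wedge = subsidy = 17.
Welfare loss = ½ × 1.5179 × 17 = 12.90.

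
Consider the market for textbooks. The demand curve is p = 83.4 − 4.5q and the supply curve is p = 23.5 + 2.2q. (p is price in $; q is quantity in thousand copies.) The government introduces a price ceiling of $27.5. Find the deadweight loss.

Competitive equilibrium: 83.4 − 4.5q = 23.5 + 2.2q → q* = 8.9403, p* = 43.1687.
At the ceiling p = 27.5, quantity supplied = (27.5 − 23.5)/2.2 = 1.8182.
Willingness to pay at q' = 1.8182: 83.4 − 4.5·1.8182 = 75.2181.
Δq = 8.9403 − 1.8182 = 7.1221; wedge = 75.2181 − 27.5 = 47.7181.
The triangle = ½ × 7.1221 × 47.7181 = $169.93 thousand.

$169.93 thousand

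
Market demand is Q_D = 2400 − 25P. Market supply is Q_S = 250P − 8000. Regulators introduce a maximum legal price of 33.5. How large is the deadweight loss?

25639.20

In inverse form: demand P = 96 − 0.04Q, supply P = 32 + 0.004Q.
Competitive equilibrium: 96 − 0.04Q = 32 + 0.004Q → Q* = 1454.54545, P* = 37.81818.
At the ceiling P = 33.5, quantity supplied = (33.5 − 32)/0.004 = 375.
Willingness to pay at Q' = 375: 96 − 0.04·375 = 81.
ΔQ = 1454.54545 − 375 = 1079.54545; wedge = 81 − 33.5 = 47.5.
Welfare loss = ½ × 1079.54545 × 47.5 = 25639.20.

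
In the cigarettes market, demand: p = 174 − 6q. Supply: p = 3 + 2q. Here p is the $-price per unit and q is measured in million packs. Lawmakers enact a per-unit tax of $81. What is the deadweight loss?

Competitive equilibrium: 174 − 6q = 3 + 2q → q* = 21.375, p* = 45.75.
With the tax, the buyer price exceeds the seller price by 81: (174 − 6q) − (3 + 2q) = 81 → q' = 11.25.
Δq = 21.375 − 11.25 = 10.125; the wedge equals the tax, 81.
DWL = ½ × 10.125 × 81 = $410.06 million.

$410.06 million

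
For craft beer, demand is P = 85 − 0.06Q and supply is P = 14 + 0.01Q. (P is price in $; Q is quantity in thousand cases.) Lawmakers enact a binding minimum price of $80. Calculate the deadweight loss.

$30333.53 thousand

Competitive equilibrium: 85 − 0.06Q = 14 + 0.01Q → Q* = 1014.28571, P* = 24.14286.
At the floor P = 80, quantity demanded = (85 − 80)/0.06 = 83.33333.
Sellers' marginal cost at Q' = 83.33333: 14 + 0.01·83.33333 = 14.83333.
ΔQ = 1014.28571 − 83.33333 = 930.95238; wedge = 80 − 14.83333 = 65.16667.
The triangle = ½ × 930.95238 × 65.16667 = $30333.53 thousand.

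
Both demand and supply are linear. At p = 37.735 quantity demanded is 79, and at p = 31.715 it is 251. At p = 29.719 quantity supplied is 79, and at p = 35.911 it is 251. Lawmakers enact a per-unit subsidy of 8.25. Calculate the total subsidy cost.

Demand slope = (31.715 − 37.735)/(251 − 79) = −0.035, so p = 40.5 − 0.035q.
Supply slope = (35.911 − 29.719)/(251 − 79) = 0.036, so p = 26.875 + 0.036q.
Competitive equilibrium: 40.5 − 0.035q = 26.875 + 0.036q → q* = 191.9014, p* = 33.7835.
The subsidy lowers effective supply by 8.25: p = 18.625 + 0.036q.
New quantity: 40.5 − 0.035q = 18.625 + 0.036q → q' = 308.0986.
Total subsidy cost = 8.25 × 308.0986 = 2541.81.

2541.81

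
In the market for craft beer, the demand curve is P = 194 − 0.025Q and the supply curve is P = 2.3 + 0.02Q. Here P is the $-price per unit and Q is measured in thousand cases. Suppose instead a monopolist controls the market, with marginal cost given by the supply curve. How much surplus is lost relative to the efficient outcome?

Competitive equilibrium: 194 − 0.025Q = 2.3 + 0.02Q → Q* = 4260, P* = 87.5.
Marginal revenue: MR = 194 − 0.05Q. Set MR = MC: 194 − 0.05Q = 2.3 + 0.02Q → Q_m = 2738.57143.
Price P_m = 194 − 0.025·2738.57143 = 125.53571; MC(Q_m) = 2.3 + 0.02·2738.57143 = 57.07143.
Competitive Q* = 4260, so ΔQ = 1521.42857; wedge = 125.53571 − 57.07143 = 68.46428.
Deadweight loss = ½ × 1521.42857 × 68.46428 = $52081.76 thousand.

$52081.76 thousand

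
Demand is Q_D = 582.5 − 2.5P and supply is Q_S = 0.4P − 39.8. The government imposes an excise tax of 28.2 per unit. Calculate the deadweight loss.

137.11

In inverse form: demand P = 233 − 0.4Q, supply P = 99.5 + 2.5Q.
Competitive equilibrium: 233 − 0.4Q = 99.5 + 2.5Q → Q* = 46.0345, P* = 214.5862.
With the tax, the buyer price exceeds the seller price by 28.2: (233 − 0.4Q) − (99.5 + 2.5Q) = 28.2 → Q' = 36.3103.
ΔQ = 46.0345 − 36.3103 = 9.7242; the wedge equals the tax, 28.2.
The triangle = ½ × 9.7242 × 28.2 = 137.11.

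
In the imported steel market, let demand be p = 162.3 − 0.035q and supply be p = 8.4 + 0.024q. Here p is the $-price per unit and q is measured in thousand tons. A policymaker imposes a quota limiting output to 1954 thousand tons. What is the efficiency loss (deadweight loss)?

Competitive equilibrium: 162.3 − 0.035q = 8.4 + 0.024q → q* = 2608.4746, p* = 71.0034.
At q = 1954: demand price = 162.3 − 0.035·1954 = 93.91; supply price = 8.4 + 0.024·1954 = 55.296.
Δq = 2608.4746 − 1954 = 654.4746; wedge = 93.91 − 55.296 = 38.614.
DWL = ½ × 654.4746 × 38.614 = $12635.94 thousand.

$12635.94 thousand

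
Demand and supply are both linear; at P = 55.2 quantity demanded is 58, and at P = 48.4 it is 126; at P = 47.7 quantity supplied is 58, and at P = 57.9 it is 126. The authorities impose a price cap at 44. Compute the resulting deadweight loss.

Demand slope = (48.4 − 55.2)/(126 − 58) = −0.1, so P = 61 − 0.1Q.
Supply slope = (57.9 − 47.7)/(126 − 58) = 0.15, so P = 39 + 0.15Q.
Competitive equilibrium: 61 − 0.1Q = 39 + 0.15Q → Q* = 88, P* = 52.2.
At the ceiling P = 44, quantity supplied = (44 − 39)/0.15 = 33.3333.
Willingness to pay at Q' = 33.3333: 61 − 0.1·33.3333 = 57.6667.
ΔQ = 88 − 33.3333 = 54.6667; wedge = 57.6667 − 44 = 13.6667.
The triangle = ½ × 54.6667 × 13.6667 = 373.56.

373.56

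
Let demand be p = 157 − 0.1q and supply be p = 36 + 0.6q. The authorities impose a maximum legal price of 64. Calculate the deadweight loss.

Competitive equilibrium: 157 − 0.1q = 36 + 0.6q → q* = 172.8571, p* = 139.7143.
At the ceiling p = 64, quantity supplied = (64 − 36)/0.6 = 46.6667.
Willingness to pay at q' = 46.6667: 157 − 0.1·46.6667 = 152.3333.
Δq = 172.8571 − 46.6667 = 126.1904; wedge = 152.3333 − 64 = 88.3333.
Deadweight loss = ½ × 126.1904 × 88.3333 = 5573.41.

5573.41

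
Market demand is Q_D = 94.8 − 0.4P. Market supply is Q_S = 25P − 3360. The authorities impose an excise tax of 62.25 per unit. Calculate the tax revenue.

988.89

In inverse form: demand P = 237 − 2.5Q, supply P = 134.4 + 0.04Q.
Competitive equilibrium: 237 − 2.5Q = 134.4 + 0.04Q → Q* = 40.3937, P* = 136.0157.
With the tax, the buyer price exceeds the seller price by 62.25: (237 − 2.5Q) − (134.4 + 0.04Q) = 62.25 → Q' = 15.8858.
Tax revenue = 62.25 × 15.8858 = 988.89.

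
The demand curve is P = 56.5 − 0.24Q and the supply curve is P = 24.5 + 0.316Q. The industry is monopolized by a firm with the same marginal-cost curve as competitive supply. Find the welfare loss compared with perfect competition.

Competitive equilibrium: 56.5 − 0.24Q = 24.5 + 0.316Q → Q* = 57.554, P* = 42.6871.
Marginal revenue: MR = 56.5 − 0.48Q. Set MR = MC: 56.5 − 0.48Q = 24.5 + 0.316Q → Q_m = 40.201.
Price P_m = 56.5 − 0.24·40.201 = 46.8518; MC(Q_m) = 24.5 + 0.316·40.201 = 37.2035.
Competitive Q* = 57.554, so ΔQ = 17.353; wedge = 46.8518 − 37.2035 = 9.6483.
Welfare loss = ½ × 17.353 × 9.6483 = 83.71.

83.71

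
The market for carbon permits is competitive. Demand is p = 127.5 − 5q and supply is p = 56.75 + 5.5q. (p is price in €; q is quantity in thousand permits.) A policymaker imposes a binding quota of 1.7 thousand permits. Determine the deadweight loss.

Competitive equilibrium: 127.5 − 5q = 56.75 + 5.5q → q* = 6.7381, p* = 93.8095.
At q = 1.7: demand price = 127.5 − 5·1.7 = 119; supply price = 56.75 + 5.5·1.7 = 66.1.
Δq = 6.7381 − 1.7 = 5.0381; wedge = 119 − 66.1 = 52.9.
Deadweight loss = ½ × 5.0381 × 52.9 = €133.26 thousand.

€133.26 thousand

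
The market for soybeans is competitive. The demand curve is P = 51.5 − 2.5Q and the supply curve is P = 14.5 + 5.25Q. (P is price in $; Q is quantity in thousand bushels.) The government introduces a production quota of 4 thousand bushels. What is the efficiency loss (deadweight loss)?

Competitive equilibrium: 51.5 − 2.5Q = 14.5 + 5.25Q → Q* = 4.7742, P* = 39.5645.
At Q = 4: demand price = 51.5 − 2.5·4 = 41.5; supply price = 14.5 + 5.25·4 = 35.5.
ΔQ = 4.7742 − 4 = 0.7742; wedge = 41.5 − 35.5 = 6.
Welfare loss = ½ × 0.7742 × 6 = $2.32 thousand.

$2.32 thousand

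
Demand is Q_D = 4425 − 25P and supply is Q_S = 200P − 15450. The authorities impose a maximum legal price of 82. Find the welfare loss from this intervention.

In inverse form: demand P = 177 − 0.04Q, supply P = 77.25 + 0.005Q.
Competitive equilibrium: 177 − 0.04Q = 77.25 + 0.005Q → Q* = 2216.6667, P* = 88.3333.
At the ceiling P = 82, quantity supplied = (82 − 77.25)/0.005 = 950.
Willingness to pay at Q' = 950: 177 − 0.04·950 = 139.
ΔQ = 2216.6667 − 950 = 1266.6667; wedge = 139 − 82 = 57.
DWL = ½ × 1266.6667 × 57 = 36100.

36100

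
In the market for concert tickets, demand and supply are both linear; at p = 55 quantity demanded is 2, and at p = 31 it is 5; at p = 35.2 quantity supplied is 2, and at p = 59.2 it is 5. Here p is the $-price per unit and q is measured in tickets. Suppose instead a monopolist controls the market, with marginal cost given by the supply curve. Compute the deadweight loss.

Demand slope = (31 − 55)/(5 − 2) = −8, so p = 71 − 8q.
Supply slope = (59.2 − 35.2)/(5 − 2) = 8, so p = 19.2 + 8q.
Competitive equilibrium: 71 − 8q = 19.2 + 8q → q* = 3.2375, p* = 45.1.
Marginal revenue: MR = 71 − 16q. Set MR = MC: 71 − 16q = 19.2 + 8q → q_m = 2.1583.
Price p_m = 71 − 8·2.1583 = 53.7336; MC(q_m) = 19.2 + 8·2.1583 = 36.4664.
Competitive q* = 3.2375, so Δq = 1.0792; wedge = 53.7336 − 36.4664 = 17.2672.
The triangle = ½ × 1.0792 × 17.2672 = $9.32.

$9.32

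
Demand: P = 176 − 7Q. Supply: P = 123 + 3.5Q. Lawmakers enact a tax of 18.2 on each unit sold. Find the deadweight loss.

Competitive equilibrium: 176 − 7Q = 123 + 3.5Q → Q* = 5.0476, P* = 140.6667.
With the tax, the buyer price exceeds the seller price by 18.2: (176 − 7Q) − (123 + 3.5Q) = 18.2 → Q' = 3.3143.
ΔQ = 5.0476 − 3.3143 = 1.7333; the wedge equals the tax, 18.2.
DWL = ½ × 1.7333 × 18.2 = 15.77.

15.77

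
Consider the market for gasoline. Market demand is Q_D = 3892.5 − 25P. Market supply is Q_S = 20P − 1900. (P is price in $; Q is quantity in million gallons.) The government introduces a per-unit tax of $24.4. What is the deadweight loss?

$3307.56 million

In inverse form: demand P = 155.7 − 0.04Q, supply P = 95 + 0.05Q.
Competitive equilibrium: 155.7 − 0.04Q = 95 + 0.05Q → Q* = 674.4444, P* = 128.7222.
With the tax, the buyer price exceeds the seller price by 24.4: (155.7 − 0.04Q) − (95 + 0.05Q) = 24.4 → Q' = 403.3333.
ΔQ = 674.4444 − 403.3333 = 271.1111; the wedge equals the tax, 24.4.
The triangle = ½ × 271.1111 × 24.4 = $3307.56 million.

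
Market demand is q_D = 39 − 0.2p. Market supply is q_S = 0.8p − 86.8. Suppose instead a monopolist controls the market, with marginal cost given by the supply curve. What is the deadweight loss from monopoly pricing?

118.24

In inverse form: demand p = 195 − 5q, supply p = 108.5 + 1.25q.
Competitive equilibrium: 195 − 5q = 108.5 + 1.25q → q* = 13.84, p* = 125.8.
Marginal revenue: MR = 195 − 10q. Set MR = MC: 195 − 10q = 108.5 + 1.25q → q_m = 7.6889.
Price p_m = 195 − 5·7.6889 = 156.5555; MC(q_m) = 108.5 + 1.25·7.6889 = 118.1111.
Competitive q* = 13.84, so Δq = 6.1511; wedge = 156.5555 − 118.1111 = 38.4444.
Welfare loss = ½ × 6.1511 × 38.4444 = 118.24.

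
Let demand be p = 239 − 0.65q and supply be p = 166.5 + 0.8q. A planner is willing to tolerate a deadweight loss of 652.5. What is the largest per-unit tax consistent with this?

43.5

Competitive equilibrium: 239 − 0.65q = 166.5 + 0.8q → q* = 50, p* = 206.5.
A tax t gives Δq = t/1.45 and wedge t, so DWL = t²/2.9.
t²/2.9 = 652.5 → t² = 1892.25 → t = 43.5.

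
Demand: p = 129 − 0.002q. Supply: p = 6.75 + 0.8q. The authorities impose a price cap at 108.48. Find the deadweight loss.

Competitive equilibrium: 129 − 0.002q = 6.75 + 0.8q → q* = 152.4314, p* = 128.6951.
At the ceiling p = 108.48, quantity supplied = (108.48 − 6.75)/0.8 = 127.1625.
Willingness to pay at q' = 127.1625: 129 − 0.002·127.1625 = 128.7457.
Δq = 152.4314 − 127.1625 = 25.2689; wedge = 128.7457 − 108.48 = 20.2657.
Deadweight loss = ½ × 25.2689 × 20.2657 = 256.05.

256.05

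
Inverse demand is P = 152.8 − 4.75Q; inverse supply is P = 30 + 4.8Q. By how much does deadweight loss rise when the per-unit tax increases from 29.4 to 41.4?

44.48

Competitive equilibrium: 152.8 − 4.75Q = 30 + 4.8Q → Q* = 12.8586, P* = 91.7215.
For a per-unit tax t: ΔQ = t/9.55, so DWL = ½·t·(t/9.55) = t²/19.1.
At t = 29.4: DWL = 45.254. At t = 41.4: DWL = 89.736.
Increase = 89.736 − 45.254 = 44.48.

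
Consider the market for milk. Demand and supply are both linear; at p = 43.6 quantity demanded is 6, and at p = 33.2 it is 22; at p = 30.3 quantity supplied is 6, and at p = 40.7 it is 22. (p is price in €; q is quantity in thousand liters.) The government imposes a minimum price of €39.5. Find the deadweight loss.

Demand slope = (33.2 − 43.6)/(22 − 6) = −0.65, so p = 47.5 − 0.65q.
Supply slope = (40.7 − 30.3)/(22 − 6) = 0.65, so p = 26.4 + 0.65q.
Competitive equilibrium: 47.5 − 0.65q = 26.4 + 0.65q → q* = 16.2308, p* = 36.95.
At the floor p = 39.5, quantity demanded = (47.5 − 39.5)/0.65 = 12.3077.
Sellers' marginal cost at q' = 12.3077: 26.4 + 0.65·12.3077 = 34.4.
Δq = 16.2308 − 12.3077 = 3.9231; wedge = 39.5 − 34.4 = 5.1.
Welfare loss = ½ × 3.9231 × 5.1 = €10 thousand.

€10 thousand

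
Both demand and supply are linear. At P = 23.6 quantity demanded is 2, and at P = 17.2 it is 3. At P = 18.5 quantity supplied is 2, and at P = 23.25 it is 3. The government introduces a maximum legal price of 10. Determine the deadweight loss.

Demand slope = (17.2 − 23.6)/(3 − 2) = −6.4, so P = 36.4 − 6.4Q.
Supply slope = (23.25 − 18.5)/(3 − 2) = 4.75, so P = 9 + 4.75Q.
Competitive equilibrium: 36.4 − 6.4Q = 9 + 4.75Q → Q* = 2.4574, P* = 20.6726.
At the ceiling P = 10, quantity supplied = (10 − 9)/4.75 = 0.2105.
Willingness to pay at Q' = 0.2105: 36.4 − 6.4·0.2105 = 35.0528.
ΔQ = 2.4574 − 0.2105 = 2.2469; wedge = 35.0528 − 10 = 25.0528.
DWL = ½ × 2.2469 × 25.0528 = 28.15.

28.15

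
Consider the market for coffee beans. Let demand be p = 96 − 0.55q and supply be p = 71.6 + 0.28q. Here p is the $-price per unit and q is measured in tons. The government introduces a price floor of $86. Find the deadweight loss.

$52.20

Competitive equilibrium: 96 − 0.55q = 71.6 + 0.28q → q* = 29.3976, p* = 79.8313.
At the floor p = 86, quantity demanded = (96 − 86)/0.55 = 18.1818.
Sellers' marginal cost at q' = 18.1818: 71.6 + 0.28·18.1818 = 76.6909.
Δq = 29.3976 − 18.1818 = 11.2158; wedge = 86 − 76.6909 = 9.3091.
DWL = ½ × 11.2158 × 9.3091 = $52.20.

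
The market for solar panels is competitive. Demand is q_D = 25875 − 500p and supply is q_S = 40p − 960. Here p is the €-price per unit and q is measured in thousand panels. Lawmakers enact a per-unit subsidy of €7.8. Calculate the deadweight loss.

€1126.67 thousand

In inverse form: demand p = 51.75 − 0.002q, supply p = 24 + 0.025q.
Competitive equilibrium: 51.75 − 0.002q = 24 + 0.025q → q* = 1027.7778, p* = 49.6944.
The subsidy lowers effective supply by 7.8: p = 16.2 + 0.025q.
New quantity: 51.75 − 0.002q = 16.2 + 0.025q → q' = 1316.6667.
Overproduction Δq = 1316.6667 − 1027.7778 = 288.8889; wedge = subsidy = 7.8.
DWL = ½ × 288.8889 × 7.8 = €1126.67 thousand.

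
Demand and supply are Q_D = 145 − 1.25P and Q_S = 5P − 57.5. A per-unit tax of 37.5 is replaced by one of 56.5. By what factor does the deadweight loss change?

In inverse form: demand P = 116 − 0.8Q, supply P = 11.5 + 0.2Q.
Competitive equilibrium: 116 − 0.8Q = 11.5 + 0.2Q → Q* = 104.5, P* = 32.4.
For a per-unit tax t: ΔQ = t/1, so DWL = ½·t·(t/1) = t²/2.
At t = 37.5: DWL = 703.125. At t = 56.5: DWL = 1596.125.
Ratio = (56.5/37.5)² = 2.270.

2.270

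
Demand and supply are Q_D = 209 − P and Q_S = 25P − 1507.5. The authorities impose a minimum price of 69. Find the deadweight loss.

In inverse form: demand P = 209 − Q, supply P = 60.3 + 0.04Q.
Competitive equilibrium: 209 − Q = 60.3 + 0.04Q → Q* = 142.9808, P* = 66.0192.
At the floor P = 69, quantity demanded = (209 − 69)/1 = 140.
Sellers' marginal cost at Q' = 140: 60.3 + 0.04·140 = 65.9.
ΔQ = 142.9808 − 140 = 2.9808; wedge = 69 − 65.9 = 3.1.
Deadweight loss = ½ × 2.9808 × 3.1 = 4.62.

4.62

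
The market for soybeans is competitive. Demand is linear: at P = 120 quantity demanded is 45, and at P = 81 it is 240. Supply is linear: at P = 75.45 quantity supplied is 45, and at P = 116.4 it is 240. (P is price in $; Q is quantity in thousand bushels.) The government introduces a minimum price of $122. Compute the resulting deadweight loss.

Demand slope = (81 − 120)/(240 − 45) = −0.2, so P = 129 − 0.2Q.
Supply slope = (116.4 − 75.45)/(240 − 45) = 0.21, so P = 66 + 0.21Q.
Competitive equilibrium: 129 − 0.2Q = 66 + 0.21Q → Q* = 153.6585, P* = 98.2683.
At the floor P = 122, quantity demanded = (129 − 122)/0.2 = 35.
Sellers' marginal cost at Q' = 35: 66 + 0.21·35 = 73.35.
ΔQ = 153.6585 − 35 = 118.6585; wedge = 122 − 73.35 = 48.65.
Welfare loss = ½ × 118.6585 × 48.65 = $2886.37 thousand.

$2886.37 thousand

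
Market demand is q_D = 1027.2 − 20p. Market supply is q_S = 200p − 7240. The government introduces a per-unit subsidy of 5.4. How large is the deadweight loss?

265.09

In inverse form: demand p = 51.36 − 0.05q, supply p = 36.2 + 0.005q.
Competitive equilibrium: 51.36 − 0.05q = 36.2 + 0.005q → q* = 275.6364, p* = 37.5782.
The subsidy lowers effective supply by 5.4: p = 30.8 + 0.005q.
New quantity: 51.36 − 0.05q = 30.8 + 0.005q → q' = 373.8182.
Overproduction Δq = 373.8182 − 275.6364 = 98.1818; wedge = subsidy = 5.4.
Deadweight loss = ½ × 98.1818 × 5.4 = 265.09.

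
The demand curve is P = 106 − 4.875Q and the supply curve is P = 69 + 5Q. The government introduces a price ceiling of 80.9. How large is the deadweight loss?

9.22

Competitive equilibrium: 106 − 4.875Q = 69 + 5Q → Q* = 3.7468, P* = 87.7342.
At the ceiling P = 80.9, quantity supplied = (80.9 − 69)/5 = 2.38.
Willingness to pay at Q' = 2.38: 106 − 4.875·2.38 = 94.3975.
ΔQ = 3.7468 − 2.38 = 1.3668; wedge = 94.3975 − 80.9 = 13.4975.
DWL = ½ × 1.3668 × 13.4975 = 9.22.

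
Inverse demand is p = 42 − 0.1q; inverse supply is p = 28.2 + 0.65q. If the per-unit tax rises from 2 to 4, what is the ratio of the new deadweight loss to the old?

Competitive equilibrium: 42 − 0.1q = 28.2 + 0.65q → q* = 18.4, p* = 40.16.
For a per-unit tax t: Δq = t/0.75, so DWL = ½·t·(t/0.75) = t²/1.5.
At t = 2: DWL = 2.667. At t = 4: DWL = 10.667.
Ratio = (4/2)² = 4.

4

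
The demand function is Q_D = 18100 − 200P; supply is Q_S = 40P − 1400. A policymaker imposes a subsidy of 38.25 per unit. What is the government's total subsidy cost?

In inverse form: demand P = 90.5 − 0.005Q, supply P = 35 + 0.025Q.
Competitive equilibrium: 90.5 − 0.005Q = 35 + 0.025Q → Q* = 1850, P* = 81.25.
The subsidy lowers effective supply by 38.25: P = 0.025Q − 3.25.
New quantity: 90.5 − 0.005Q = 0.025Q − 3.25 → Q' = 3125.
Total subsidy cost = 38.25 × 3125 = 119531.25.

119531.25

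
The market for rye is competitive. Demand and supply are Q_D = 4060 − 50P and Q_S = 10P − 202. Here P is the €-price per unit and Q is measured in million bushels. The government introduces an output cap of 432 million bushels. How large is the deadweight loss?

In inverse form: demand P = 81.2 − 0.02Q, supply P = 20.2 + 0.1Q.
Competitive equilibrium: 81.2 − 0.02Q = 20.2 + 0.1Q → Q* = 508.3333, P* = 71.0333.
At Q = 432: demand price = 81.2 − 0.02·432 = 72.56; supply price = 20.2 + 0.1·432 = 63.4.
ΔQ = 508.3333 − 432 = 76.3333; wedge = 72.56 − 63.4 = 9.16.
Deadweight loss = ½ × 76.3333 × 9.16 = €349.61 million.

€349.61 million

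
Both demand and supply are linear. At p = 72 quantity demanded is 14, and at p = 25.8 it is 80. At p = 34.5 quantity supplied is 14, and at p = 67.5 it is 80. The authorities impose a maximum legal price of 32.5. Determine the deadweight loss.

Demand slope = (25.8 − 72)/(80 − 14) = −0.7, so p = 81.8 − 0.7q.
Supply slope = (67.5 − 34.5)/(80 − 14) = 0.5, so p = 27.5 + 0.5q.
Competitive equilibrium: 81.8 − 0.7q = 27.5 + 0.5q → q* = 45.25, p* = 50.125.
At the ceiling p = 32.5, quantity supplied = (32.5 − 27.5)/0.5 = 10.
Willingness to pay at q' = 10: 81.8 − 0.7·10 = 74.8.
Δq = 45.25 − 10 = 35.25; wedge = 74.8 − 32.5 = 42.3.
DWL = ½ × 35.25 × 42.3 = 745.54.

745.54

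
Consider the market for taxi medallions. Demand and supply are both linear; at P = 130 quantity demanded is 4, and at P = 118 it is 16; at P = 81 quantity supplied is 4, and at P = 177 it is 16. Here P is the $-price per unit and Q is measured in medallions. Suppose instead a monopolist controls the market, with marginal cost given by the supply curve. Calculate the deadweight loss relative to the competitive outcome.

Demand slope = (118 − 130)/(16 − 4) = −1, so P = 134 − Q.
Supply slope = (177 − 81)/(16 − 4) = 8, so P = 49 + 8Q.
Competitive equilibrium: 134 − Q = 49 + 8Q → Q* = 9.4444, P* = 124.5556.
Marginal revenue: MR = 134 − 2Q. Set MR = MC: 134 − 2Q = 49 + 8Q → Q_m = 8.5.
Price P_m = 134 − 1·8.5 = 125.5; MC(Q_m) = 49 + 8·8.5 = 117.
Competitive Q* = 9.4444, so ΔQ = 0.9444; wedge = 125.5 − 117 = 8.5.
Welfare loss = ½ × 0.9444 × 8.5 = $4.01.

$4.01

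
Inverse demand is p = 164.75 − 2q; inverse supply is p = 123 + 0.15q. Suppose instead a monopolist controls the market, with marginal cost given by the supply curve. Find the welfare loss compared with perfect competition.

Competitive equilibrium: 164.75 − 2q = 123 + 0.15q → q* = 19.4186, p* = 125.9128.
Marginal revenue: MR = 164.75 − 4q. Set MR = MC: 164.75 − 4q = 123 + 0.15q → q_m = 10.0602.
Price p_m = 164.75 − 2·10.0602 = 144.6296; MC(q_m) = 123 + 0.15·10.0602 = 124.509.
Competitive q* = 19.4186, so Δq = 9.3584; wedge = 144.6296 − 124.509 = 20.1206.
DWL = ½ × 9.3584 × 20.1206 = 94.15.

94.15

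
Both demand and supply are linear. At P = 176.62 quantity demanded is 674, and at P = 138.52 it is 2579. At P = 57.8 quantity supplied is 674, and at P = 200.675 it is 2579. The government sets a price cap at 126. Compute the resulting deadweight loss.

5536.43

Demand slope = (138.52 − 176.62)/(2579 − 674) = −0.02, so P = 190.1 − 0.02Q.
Supply slope = (200.675 − 57.8)/(2579 − 674) = 0.075, so P = 7.25 + 0.075Q.
Competitive equilibrium: 190.1 − 0.02Q = 7.25 + 0.075Q → Q* = 1924.73684, P* = 151.60526.
At the ceiling P = 126, quantity supplied = (126 − 7.25)/0.075 = 1583.33333.
Willingness to pay at Q' = 1583.33333: 190.1 − 0.02·1583.33333 = 158.43333.
ΔQ = 1924.73684 − 1583.33333 = 341.40351; wedge = 158.43333 − 126 = 32.43333.
The triangle = ½ × 341.40351 × 32.43333 = 5536.43.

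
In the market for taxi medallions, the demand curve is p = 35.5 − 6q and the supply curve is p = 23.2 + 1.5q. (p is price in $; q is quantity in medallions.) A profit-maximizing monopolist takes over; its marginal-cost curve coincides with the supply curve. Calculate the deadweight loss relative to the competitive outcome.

$1.99

Competitive equilibrium: 35.5 − 6q = 23.2 + 1.5q → q* = 1.64, p* = 25.66.
Marginal revenue: MR = 35.5 − 12q. Set MR = MC: 35.5 − 12q = 23.2 + 1.5q → q_m = 0.9111.
Price p_m = 35.5 − 6·0.9111 = 30.0334; MC(q_m) = 23.2 + 1.5·0.9111 = 24.5667.
Competitive q* = 1.64, so Δq = 0.7289; wedge = 30.0334 − 24.5667 = 5.4667.
The triangle = ½ × 0.7289 × 5.4667 = $1.99.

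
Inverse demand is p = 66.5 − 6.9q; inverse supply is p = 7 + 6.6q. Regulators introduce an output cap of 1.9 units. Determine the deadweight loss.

Competitive equilibrium: 66.5 − 6.9q = 7 + 6.6q → q* = 4.4074, p* = 36.0889.
At q = 1.9: demand price = 66.5 − 6.9·1.9 = 53.39; supply price = 7 + 6.6·1.9 = 19.54.
Δq = 4.4074 − 1.9 = 2.5074; wedge = 53.39 − 19.54 = 33.85.
The triangle = ½ × 2.5074 × 33.85 = 42.44.

42.44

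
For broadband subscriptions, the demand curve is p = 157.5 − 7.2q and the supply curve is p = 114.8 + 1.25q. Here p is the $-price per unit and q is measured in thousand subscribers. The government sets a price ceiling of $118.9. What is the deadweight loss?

Competitive equilibrium: 157.5 − 7.2q = 114.8 + 1.25q → q* = 5.0533, p* = 121.1166.
At the ceiling p = 118.9, quantity supplied = (118.9 − 114.8)/1.25 = 3.28.
Willingness to pay at q' = 3.28: 157.5 − 7.2·3.28 = 133.884.
Δq = 5.0533 − 3.28 = 1.7733; wedge = 133.884 − 118.9 = 14.984.
DWL = ½ × 1.7733 × 14.984 = $13.29 thousand.

$13.29 thousand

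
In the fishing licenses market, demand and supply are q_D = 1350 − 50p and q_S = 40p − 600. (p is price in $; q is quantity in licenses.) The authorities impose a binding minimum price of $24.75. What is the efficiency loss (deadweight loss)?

In inverse form: demand p = 27 − 0.02q, supply p = 15 + 0.025q.
Competitive equilibrium: 27 − 0.02q = 15 + 0.025q → q* = 266.6667, p* = 21.6667.
At the floor p = 24.75, quantity demanded = (27 − 24.75)/0.02 = 112.5.
Sellers' marginal cost at q' = 112.5: 15 + 0.025·112.5 = 17.8125.
Δq = 266.6667 − 112.5 = 154.1667; wedge = 24.75 − 17.8125 = 6.9375.
The triangle = ½ × 154.1667 × 6.9375 = $534.77.

$534.77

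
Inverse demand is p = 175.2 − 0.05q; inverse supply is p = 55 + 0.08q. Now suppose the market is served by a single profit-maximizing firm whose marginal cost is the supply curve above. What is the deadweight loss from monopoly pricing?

4287.76

Competitive equilibrium: 175.2 − 0.05q = 55 + 0.08q → q* = 924.6154, p* = 128.9692.
Marginal revenue: MR = 175.2 − 0.1q. Set MR = MC: 175.2 − 0.1q = 55 + 0.08q → q_m = 667.7778.
Price p_m = 175.2 − 0.05·667.7778 = 141.8111; MC(q_m) = 55 + 0.08·667.7778 = 108.4222.
Competitive q* = 924.6154, so Δq = 256.8376; wedge = 141.8111 − 108.4222 = 33.3889.
The triangle = ½ × 256.8376 × 33.3889 = 4287.76.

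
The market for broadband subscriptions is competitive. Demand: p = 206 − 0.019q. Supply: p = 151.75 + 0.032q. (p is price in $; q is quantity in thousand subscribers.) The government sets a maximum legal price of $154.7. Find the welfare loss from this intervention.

Competitive equilibrium: 206 − 0.019q = 151.75 + 0.032q → q* = 1063.72549, p* = 185.789216.
At the ceiling p = 154.7, quantity supplied = (154.7 − 151.75)/0.032 = 92.1875.
Willingness to pay at q' = 92.1875: 206 − 0.019·92.1875 = 204.248438.
Δq = 1063.72549 − 92.1875 = 971.53799; wedge = 204.248438 − 154.7 = 49.548438.
DWL = ½ × 971.53799 × 49.548438 = $24069.09 thousand.

$24069.09 thousand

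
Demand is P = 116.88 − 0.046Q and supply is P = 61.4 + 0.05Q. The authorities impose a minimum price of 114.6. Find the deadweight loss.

13399.45

Competitive equilibrium: 116.88 − 0.046Q = 61.4 + 0.05Q → Q* = 577.91667, P* = 90.29583.
At the floor P = 114.6, quantity demanded = (116.88 − 114.6)/0.046 = 49.56522.
Sellers' marginal cost at Q' = 49.56522: 61.4 + 0.05·49.56522 = 63.87826.
ΔQ = 577.91667 − 49.56522 = 528.35145; wedge = 114.6 − 63.87826 = 50.72174.
Deadweight loss = ½ × 528.35145 × 50.72174 = 13399.45.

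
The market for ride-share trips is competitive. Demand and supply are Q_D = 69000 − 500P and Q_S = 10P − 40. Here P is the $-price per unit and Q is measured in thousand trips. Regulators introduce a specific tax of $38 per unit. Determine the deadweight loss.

In inverse form: demand P = 138 − 0.002Q, supply P = 4 + 0.1Q.
Competitive equilibrium: 138 − 0.002Q = 4 + 0.1Q → Q* = 1313.7255, P* = 135.3725.
With the tax, the buyer price exceeds the seller price by 38: (138 − 0.002Q) − (4 + 0.1Q) = 38 → Q' = 941.1765.
ΔQ = 1313.7255 − 941.1765 = 372.549; the wedge equals the tax, 38.
Deadweight loss = ½ × 372.549 × 38 = $7078.43 thousand.

$7078.43 thousand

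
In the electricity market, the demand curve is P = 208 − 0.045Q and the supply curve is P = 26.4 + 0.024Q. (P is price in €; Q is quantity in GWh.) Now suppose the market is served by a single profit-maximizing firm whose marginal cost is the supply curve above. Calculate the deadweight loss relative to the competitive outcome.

Competitive equilibrium: 208 − 0.045Q = 26.4 + 0.024Q → Q* = 2631.8841, P* = 89.5652.
Marginal revenue: MR = 208 − 0.09Q. Set MR = MC: 208 − 0.09Q = 26.4 + 0.024Q → Q_m = 1592.9825.
Price P_m = 208 − 0.045·1592.9825 = 136.3158; MC(Q_m) = 26.4 + 0.024·1592.9825 = 64.6316.
Competitive Q* = 2631.8841, so ΔQ = 1038.9016; wedge = 136.3158 − 64.6316 = 71.6842.
Welfare loss = ½ × 1038.9016 × 71.6842 = €37236.42.

€37236.42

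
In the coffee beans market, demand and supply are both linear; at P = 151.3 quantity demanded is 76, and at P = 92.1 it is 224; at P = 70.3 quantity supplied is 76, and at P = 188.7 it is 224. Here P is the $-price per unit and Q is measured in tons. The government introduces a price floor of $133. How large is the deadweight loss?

Demand slope = (92.1 − 151.3)/(224 − 76) = −0.4, so P = 181.7 − 0.4Q.
Supply slope = (188.7 − 70.3)/(224 − 76) = 0.8, so P = 9.5 + 0.8Q.
Competitive equilibrium: 181.7 − 0.4Q = 9.5 + 0.8Q → Q* = 143.5, P* = 124.3.
At the floor P = 133, quantity demanded = (181.7 − 133)/0.4 = 121.75.
Sellers' marginal cost at Q' = 121.75: 9.5 + 0.8·121.75 = 106.9.
ΔQ = 143.5 − 121.75 = 21.75; wedge = 133 − 106.9 = 26.1.
Deadweight loss = ½ × 21.75 × 26.1 = $283.84.

$283.84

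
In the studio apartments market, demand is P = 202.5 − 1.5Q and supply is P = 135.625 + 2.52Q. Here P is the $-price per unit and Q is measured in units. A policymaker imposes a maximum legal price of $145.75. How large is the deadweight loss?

$320.01

Competitive equilibrium: 202.5 − 1.5Q = 135.625 + 2.52Q → Q* = 16.6356, P* = 177.5466.
At the ceiling P = 145.75, quantity supplied = (145.75 − 135.625)/2.52 = 4.0179.
Willingness to pay at Q' = 4.0179: 202.5 − 1.5·4.0179 = 196.4732.
ΔQ = 16.6356 − 4.0179 = 12.6177; wedge = 196.4732 − 145.75 = 50.7232.
The triangle = ½ × 12.6177 × 50.7232 = $320.01.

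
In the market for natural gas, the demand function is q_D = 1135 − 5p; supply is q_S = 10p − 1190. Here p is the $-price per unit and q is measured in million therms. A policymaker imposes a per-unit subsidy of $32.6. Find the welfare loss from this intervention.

In inverse form: demand p = 227 − 0.2q, supply p = 119 + 0.1q.
Competitive equilibrium: 227 − 0.2q = 119 + 0.1q → q* = 360, p* = 155.
The subsidy lowers effective supply by 32.6: p = 86.4 + 0.1q.
New quantity: 227 − 0.2q = 86.4 + 0.1q → q' = 468.6667.
Overproduction Δq = 468.6667 − 360 = 108.6667; wedge = subsidy = 32.6.
The triangle = ½ × 108.6667 × 32.6 = $1771.27 million.

$1771.27 million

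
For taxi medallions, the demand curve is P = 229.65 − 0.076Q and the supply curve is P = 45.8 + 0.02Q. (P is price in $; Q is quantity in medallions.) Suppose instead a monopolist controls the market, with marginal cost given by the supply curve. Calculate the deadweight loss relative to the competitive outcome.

$34371.33

Competitive equilibrium: 229.65 − 0.076Q = 45.8 + 0.02Q → Q* = 1915.10417, P* = 84.10208.
Marginal revenue: MR = 229.65 − 0.152Q. Set MR = MC: 229.65 − 0.152Q = 45.8 + 0.02Q → Q_m = 1068.89535.
Price P_m = 229.65 − 0.076·1068.89535 = 148.41395; MC(Q_m) = 45.8 + 0.02·1068.89535 = 67.17791.
Competitive Q* = 1915.10417, so ΔQ = 846.20882; wedge = 148.41395 − 67.17791 = 81.23604.
Welfare loss = ½ × 846.20882 × 81.23604 = $34371.33.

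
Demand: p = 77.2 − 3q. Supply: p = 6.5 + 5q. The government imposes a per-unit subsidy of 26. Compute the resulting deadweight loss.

Competitive equilibrium: 77.2 − 3q = 6.5 + 5q → q* = 8.8375, p* = 50.6875.
The subsidy lowers effective supply by 26: p = 5q − 19.5.
New quantity: 77.2 − 3q = 5q − 19.5 → q' = 12.0875.
Overproduction Δq = 12.0875 − 8.8375 = 3.25; wedge = subsidy = 26.
Welfare loss = ½ × 3.25 × 26 = 42.25.

42.25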